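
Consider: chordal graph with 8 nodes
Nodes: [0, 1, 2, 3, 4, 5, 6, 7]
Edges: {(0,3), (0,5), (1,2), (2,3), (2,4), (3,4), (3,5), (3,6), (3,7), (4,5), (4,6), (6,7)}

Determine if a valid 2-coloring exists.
No, G is not 2-colorable

The clique on vertices [0, 3, 5] has size 3 > 2, so it alone needs 3 colors.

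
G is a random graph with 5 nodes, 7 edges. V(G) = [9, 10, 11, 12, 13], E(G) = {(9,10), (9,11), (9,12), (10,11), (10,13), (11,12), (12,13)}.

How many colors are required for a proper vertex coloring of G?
Clique number ω(G) = 3 (lower bound: χ ≥ ω).
The clique on [9, 10, 11] has size 3, forcing χ ≥ 3, and the coloring below uses 3 colors, so χ(G) = 3.
A valid 3-coloring: color 1: [10, 12]; color 2: [11, 13]; color 3: [9].

χ(G) = 3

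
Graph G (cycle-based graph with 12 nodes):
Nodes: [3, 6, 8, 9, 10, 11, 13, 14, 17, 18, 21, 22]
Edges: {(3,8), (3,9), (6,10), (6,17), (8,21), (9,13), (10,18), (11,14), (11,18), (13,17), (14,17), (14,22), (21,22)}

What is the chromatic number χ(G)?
χ(G) = 2

Clique number ω(G) = 2 (lower bound: χ ≥ ω).
The graph is bipartite (no odd cycle), so 2 colors suffice: χ(G) = 2.
A valid 2-coloring: color 1: [3, 6, 13, 14, 18, 21]; color 2: [8, 9, 10, 11, 17, 22].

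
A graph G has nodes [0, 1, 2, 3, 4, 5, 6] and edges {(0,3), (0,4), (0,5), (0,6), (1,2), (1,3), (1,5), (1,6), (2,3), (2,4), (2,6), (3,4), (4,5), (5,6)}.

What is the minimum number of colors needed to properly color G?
Clique number ω(G) = 3 (lower bound: χ ≥ ω).
Suppose a proper 3-coloring c exists. The clique [0, 3, 4] takes 3 distinct colors; by symmetry let c(0) = 1, c(3) = 2, c(4) = 3.
- Vertex 2: neighbors [3, 4] already have colors [2, 3] ⇒ c(2) = 1.
- Vertex 1: neighbors [2, 3] already have colors [1, 2] ⇒ c(1) = 3.
- Vertex 5: neighbors [0, 1] already have colors [1, 3] ⇒ c(5) = 2.
- Vertex 6: neighbors [0, 5, 1] already have colors [1, 2, 3] — all 3 colors blocked. Contradiction.
The forced assignments end in a contradiction, so G has no proper 3-coloring (χ ≥ 4).
The coloring below uses 4 colors, so χ(G) = 4.
A valid 4-coloring: color 1: [2, 5]; color 2: [3, 6]; color 3: [0, 1]; color 4: [4].

χ(G) = 4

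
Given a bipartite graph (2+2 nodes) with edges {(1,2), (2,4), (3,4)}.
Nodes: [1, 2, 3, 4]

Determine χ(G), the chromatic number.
Clique number ω(G) = 2 (lower bound: χ ≥ ω).
The graph is bipartite (no odd cycle), so 2 colors suffice: χ(G) = 2.
A valid 2-coloring: color 1: [2, 3]; color 2: [1, 4].

χ(G) = 2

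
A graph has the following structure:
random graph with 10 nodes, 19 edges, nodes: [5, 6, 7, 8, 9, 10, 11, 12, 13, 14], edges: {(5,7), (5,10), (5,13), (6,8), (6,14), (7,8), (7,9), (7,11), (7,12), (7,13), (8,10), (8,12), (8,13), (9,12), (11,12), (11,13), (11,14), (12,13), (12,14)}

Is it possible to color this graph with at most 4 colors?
A valid 4-coloring: color 1: [5, 6, 12]; color 2: [7, 10, 14]; color 3: [9, 13]; color 4: [8, 11].
(χ(G) = 4 ≤ 4.)

Yes, G is 4-colorable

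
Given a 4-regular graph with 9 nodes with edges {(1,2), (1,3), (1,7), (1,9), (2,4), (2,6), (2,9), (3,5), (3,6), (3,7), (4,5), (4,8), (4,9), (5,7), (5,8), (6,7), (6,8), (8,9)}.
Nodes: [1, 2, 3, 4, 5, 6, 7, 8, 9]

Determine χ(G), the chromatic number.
Clique number ω(G) = 3 (lower bound: χ ≥ ω).
Suppose a proper 3-coloring c exists. The clique [1, 2, 9] takes 3 distinct colors; by symmetry let c(1) = 1, c(2) = 2, c(9) = 3.
- Vertex 4: neighbors [2, 9] already have colors [2, 3] ⇒ c(4) = 1.
- Vertex 8: neighbors [4, 9] already have colors [1, 3] ⇒ c(8) = 2.
- Vertex 5: neighbors [4, 8] already have colors [1, 2] ⇒ c(5) = 3.
- Vertex 3: neighbors [1, 5] already have colors [1, 3] ⇒ c(3) = 2.
- Vertex 7: neighbors [1, 3, 5] already have colors [1, 2, 3] — all 3 colors blocked. Contradiction.
The forced assignments end in a contradiction, so G has no proper 3-coloring (χ ≥ 4).
The coloring below uses 4 colors, so χ(G) = 4.
A valid 4-coloring: color 1: [5, 6, 9]; color 2: [2, 3, 8]; color 3: [1, 4]; color 4: [7].

χ(G) = 4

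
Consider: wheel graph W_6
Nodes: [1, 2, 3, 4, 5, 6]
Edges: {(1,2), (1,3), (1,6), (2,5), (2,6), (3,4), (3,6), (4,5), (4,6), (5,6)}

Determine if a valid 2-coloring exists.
No, G is not 2-colorable

The clique on vertices [1, 2, 6] has size 3 > 2, so it alone needs 3 colors.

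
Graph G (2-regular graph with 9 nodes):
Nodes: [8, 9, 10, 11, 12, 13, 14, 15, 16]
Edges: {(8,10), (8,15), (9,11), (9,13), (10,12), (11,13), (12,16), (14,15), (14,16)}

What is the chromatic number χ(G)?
Clique number ω(G) = 3 (lower bound: χ ≥ ω).
The clique on [9, 11, 13] has size 3, forcing χ ≥ 3, and the coloring below uses 3 colors, so χ(G) = 3.
A valid 3-coloring: color 1: [8, 12, 13, 14]; color 2: [10, 11, 15, 16]; color 3: [9].

χ(G) = 3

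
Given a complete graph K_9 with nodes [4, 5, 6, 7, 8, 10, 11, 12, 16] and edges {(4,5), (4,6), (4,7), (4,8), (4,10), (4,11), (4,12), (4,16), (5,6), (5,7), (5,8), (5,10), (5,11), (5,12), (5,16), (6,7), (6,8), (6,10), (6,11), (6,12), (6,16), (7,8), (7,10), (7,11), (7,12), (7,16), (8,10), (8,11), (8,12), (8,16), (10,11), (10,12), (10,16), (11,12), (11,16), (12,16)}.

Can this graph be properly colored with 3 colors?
The clique on vertices [4, 5, 6, 7, 8, 10, 11, 12, 16] has size 9 > 3, so it alone needs 9 colors.

No, G is not 3-colorable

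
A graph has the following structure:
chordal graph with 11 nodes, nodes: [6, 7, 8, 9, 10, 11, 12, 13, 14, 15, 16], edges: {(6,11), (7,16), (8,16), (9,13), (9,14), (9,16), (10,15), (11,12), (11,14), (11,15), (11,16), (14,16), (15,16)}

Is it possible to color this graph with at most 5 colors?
Yes, G is 5-colorable

A valid 5-coloring: color 1: [6, 10, 12, 13, 16]; color 2: [7, 8, 9, 11]; color 3: [14, 15].
(χ(G) = 3 ≤ 5.)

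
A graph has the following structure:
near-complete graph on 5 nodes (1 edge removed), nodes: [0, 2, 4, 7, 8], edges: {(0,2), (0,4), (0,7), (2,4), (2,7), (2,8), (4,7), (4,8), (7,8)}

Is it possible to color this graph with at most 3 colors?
The clique on vertices [0, 2, 4, 7] has size 4 > 3, so it alone needs 4 colors.

No, G is not 3-colorable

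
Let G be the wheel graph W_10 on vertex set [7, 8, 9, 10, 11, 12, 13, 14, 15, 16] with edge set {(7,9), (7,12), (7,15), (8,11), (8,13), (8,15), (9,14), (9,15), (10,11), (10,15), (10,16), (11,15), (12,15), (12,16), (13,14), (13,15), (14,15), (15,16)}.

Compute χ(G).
χ(G) = 4

Clique number ω(G) = 3 (lower bound: χ ≥ ω).
Odd cycle [16, 12, 7, 9, 14, 13, 8, 11, 10] needs 3 colors (χ ≥ 3).
Vertex 15 is adjacent to every vertex of [7, 8, 9, 10, 11, 12, 13, 14, 16], which already need 3 colors among themselves, so 15 needs a new color (χ ≥ 4).
The coloring below uses 4 colors, so χ(G) = 4.
A valid 4-coloring: color 1: [15]; color 2: [7, 11, 14, 16]; color 3: [9, 10, 12, 13]; color 4: [8].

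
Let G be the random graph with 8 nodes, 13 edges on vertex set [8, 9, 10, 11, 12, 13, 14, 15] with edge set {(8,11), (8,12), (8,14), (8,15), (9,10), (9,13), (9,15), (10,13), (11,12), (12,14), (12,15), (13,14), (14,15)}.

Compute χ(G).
χ(G) = 4

Clique number ω(G) = 4 (lower bound: χ ≥ ω).
The clique on [8, 12, 14, 15] has size 4, forcing χ ≥ 4, and the coloring below uses 4 colors, so χ(G) = 4.
A valid 4-coloring: color 1: [11, 13, 15]; color 2: [8, 9]; color 3: [10, 14]; color 4: [12].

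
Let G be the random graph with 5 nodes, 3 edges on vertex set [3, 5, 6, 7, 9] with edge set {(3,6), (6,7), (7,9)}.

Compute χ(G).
χ(G) = 2

Clique number ω(G) = 2 (lower bound: χ ≥ ω).
The graph is bipartite (no odd cycle), so 2 colors suffice: χ(G) = 2.
A valid 2-coloring: color 1: [3, 5, 7]; color 2: [6, 9].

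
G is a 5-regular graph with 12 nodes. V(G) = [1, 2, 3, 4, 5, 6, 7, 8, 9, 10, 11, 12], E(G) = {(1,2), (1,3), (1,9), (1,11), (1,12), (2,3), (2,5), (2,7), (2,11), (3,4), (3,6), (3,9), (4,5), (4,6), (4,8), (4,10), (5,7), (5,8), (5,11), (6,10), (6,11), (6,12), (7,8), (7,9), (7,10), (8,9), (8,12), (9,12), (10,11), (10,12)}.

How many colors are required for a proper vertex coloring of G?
χ(G) = 4

Clique number ω(G) = 3 (lower bound: χ ≥ ω).
Suppose a proper 3-coloring c exists. The clique [1, 2, 3] takes 3 distinct colors; by symmetry let c(1) = 1, c(2) = 2, c(3) = 3.
- Vertex 9: neighbors [1, 3] already have colors [1, 3] ⇒ c(9) = 2.
- Vertex 11: neighbors [1, 2] already have colors [1, 2] ⇒ c(11) = 3.
- Vertex 5: neighbors [2, 11] already have colors [2, 3] ⇒ c(5) = 1.
- Vertex 4: neighbors [5, 3] already have colors [1, 3] ⇒ c(4) = 2.
- Vertex 10: neighbors [4, 11] already have colors [2, 3] ⇒ c(10) = 1.
- Vertex 6: neighbors [10, 4, 3] already have colors [1, 2, 3] — all 3 colors blocked. Contradiction.
The forced assignments end in a contradiction, so G has no proper 3-coloring (χ ≥ 4).
The coloring below uses 4 colors, so χ(G) = 4.
A valid 4-coloring: color 1: [2, 6, 8]; color 2: [1, 4, 7]; color 3: [5, 9, 10]; color 4: [3, 11, 12].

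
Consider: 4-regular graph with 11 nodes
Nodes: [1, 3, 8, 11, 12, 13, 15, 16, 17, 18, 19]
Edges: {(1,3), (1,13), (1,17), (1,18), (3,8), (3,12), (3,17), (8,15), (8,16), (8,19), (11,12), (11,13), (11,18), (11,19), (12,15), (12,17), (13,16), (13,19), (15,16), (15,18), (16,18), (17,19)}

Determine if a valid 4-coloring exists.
A valid 4-coloring: color 1: [8, 13, 17, 18]; color 2: [1, 12, 16, 19]; color 3: [3, 11, 15].
(χ(G) = 3 ≤ 4.)

Yes, G is 4-colorable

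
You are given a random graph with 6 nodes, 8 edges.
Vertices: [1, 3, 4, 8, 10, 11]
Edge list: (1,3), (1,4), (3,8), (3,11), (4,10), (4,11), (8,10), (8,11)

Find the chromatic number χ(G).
χ(G) = 3

Clique number ω(G) = 3 (lower bound: χ ≥ ω).
The clique on [3, 8, 11] has size 3, forcing χ ≥ 3, and the coloring below uses 3 colors, so χ(G) = 3.
A valid 3-coloring: color 1: [1, 10, 11]; color 2: [4, 8]; color 3: [3].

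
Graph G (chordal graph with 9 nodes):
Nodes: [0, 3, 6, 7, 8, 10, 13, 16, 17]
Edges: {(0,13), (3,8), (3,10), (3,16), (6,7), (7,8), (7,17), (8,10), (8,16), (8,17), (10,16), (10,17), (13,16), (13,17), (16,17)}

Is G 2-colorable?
The clique on vertices [8, 10, 16, 17] has size 4 > 2, so it alone needs 4 colors.

No, G is not 2-colorable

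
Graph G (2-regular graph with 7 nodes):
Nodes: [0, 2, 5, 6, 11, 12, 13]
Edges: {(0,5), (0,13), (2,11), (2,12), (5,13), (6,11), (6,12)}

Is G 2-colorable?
No, G is not 2-colorable

The clique on vertices [0, 5, 13] has size 3 > 2, so it alone needs 3 colors.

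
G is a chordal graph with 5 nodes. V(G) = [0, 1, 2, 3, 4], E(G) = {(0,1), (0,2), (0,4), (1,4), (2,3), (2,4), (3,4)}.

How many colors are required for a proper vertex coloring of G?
Clique number ω(G) = 3 (lower bound: χ ≥ ω).
The clique on [0, 1, 4] has size 3, forcing χ ≥ 3, and the coloring below uses 3 colors, so χ(G) = 3.
A valid 3-coloring: color 1: [4]; color 2: [1, 2]; color 3: [0, 3].

χ(G) = 3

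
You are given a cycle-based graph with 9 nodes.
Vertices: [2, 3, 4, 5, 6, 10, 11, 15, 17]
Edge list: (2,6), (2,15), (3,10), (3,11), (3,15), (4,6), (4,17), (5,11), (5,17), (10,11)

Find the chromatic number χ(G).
Clique number ω(G) = 3 (lower bound: χ ≥ ω).
The clique on [3, 10, 11] has size 3, forcing χ ≥ 3, and the coloring below uses 3 colors, so χ(G) = 3.
A valid 3-coloring: color 1: [6, 11, 15, 17]; color 2: [2, 3, 4, 5]; color 3: [10].

χ(G) = 3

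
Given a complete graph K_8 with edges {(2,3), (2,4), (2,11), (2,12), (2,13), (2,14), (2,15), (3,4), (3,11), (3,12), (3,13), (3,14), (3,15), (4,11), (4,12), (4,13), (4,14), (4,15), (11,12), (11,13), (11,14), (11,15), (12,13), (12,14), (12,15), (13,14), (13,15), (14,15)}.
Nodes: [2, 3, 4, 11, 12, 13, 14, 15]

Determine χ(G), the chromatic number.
Clique number ω(G) = 8 (lower bound: χ ≥ ω).
The clique on [2, 3, 4, 11, 12, 13, 14, 15] has size 8, forcing χ ≥ 8, and the coloring below uses 8 colors, so χ(G) = 8.
A valid 8-coloring: color 1: [13]; color 2: [4]; color 3: [11]; color 4: [12]; color 5: [14]; color 6: [15]; color 7: [3]; color 8: [2].

χ(G) = 8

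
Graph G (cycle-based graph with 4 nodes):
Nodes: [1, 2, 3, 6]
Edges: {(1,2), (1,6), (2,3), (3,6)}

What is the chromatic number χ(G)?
χ(G) = 2

Clique number ω(G) = 2 (lower bound: χ ≥ ω).
The graph is bipartite (no odd cycle), so 2 colors suffice: χ(G) = 2.
A valid 2-coloring: color 1: [2, 6]; color 2: [1, 3].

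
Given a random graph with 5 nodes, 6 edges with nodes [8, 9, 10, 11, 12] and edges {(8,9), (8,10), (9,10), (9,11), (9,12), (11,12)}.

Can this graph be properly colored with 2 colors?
The clique on vertices [8, 9, 10] has size 3 > 2, so it alone needs 3 colors.

No, G is not 2-colorable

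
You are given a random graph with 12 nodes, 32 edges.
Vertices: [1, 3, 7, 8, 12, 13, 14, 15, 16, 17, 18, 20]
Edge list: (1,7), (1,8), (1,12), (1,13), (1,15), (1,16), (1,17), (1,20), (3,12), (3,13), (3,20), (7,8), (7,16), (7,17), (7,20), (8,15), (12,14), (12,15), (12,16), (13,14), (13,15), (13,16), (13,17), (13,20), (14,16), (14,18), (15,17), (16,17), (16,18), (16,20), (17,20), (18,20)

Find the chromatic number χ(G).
χ(G) = 5

Clique number ω(G) = 5 (lower bound: χ ≥ ω).
The clique on [1, 13, 16, 17, 20] has size 5, forcing χ ≥ 5, and the coloring below uses 5 colors, so χ(G) = 5.
A valid 5-coloring: color 1: [1, 3, 14]; color 2: [15, 16]; color 3: [7, 12, 13, 18]; color 4: [8, 20]; color 5: [17].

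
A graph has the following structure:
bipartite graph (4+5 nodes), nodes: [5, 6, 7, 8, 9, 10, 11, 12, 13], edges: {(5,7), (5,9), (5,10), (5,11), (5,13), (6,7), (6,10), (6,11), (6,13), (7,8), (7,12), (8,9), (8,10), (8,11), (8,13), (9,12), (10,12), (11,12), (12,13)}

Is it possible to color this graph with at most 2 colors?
A valid 2-coloring: color 1: [5, 6, 8, 12]; color 2: [7, 9, 10, 11, 13].
(χ(G) = 2 ≤ 2.)

Yes, G is 2-colorable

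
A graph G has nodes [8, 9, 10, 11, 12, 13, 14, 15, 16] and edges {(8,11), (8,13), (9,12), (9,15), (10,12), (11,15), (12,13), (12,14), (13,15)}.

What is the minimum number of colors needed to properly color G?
Clique number ω(G) = 2 (lower bound: χ ≥ ω).
The graph is bipartite (no odd cycle), so 2 colors suffice: χ(G) = 2.
A valid 2-coloring: color 1: [8, 12, 15, 16]; color 2: [9, 10, 11, 13, 14].

χ(G) = 2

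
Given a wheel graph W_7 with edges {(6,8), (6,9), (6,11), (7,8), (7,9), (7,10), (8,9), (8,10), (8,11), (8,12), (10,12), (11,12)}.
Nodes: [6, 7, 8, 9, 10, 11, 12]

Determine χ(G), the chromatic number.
χ(G) = 3

Clique number ω(G) = 3 (lower bound: χ ≥ ω).
The clique on [8, 10, 12] has size 3, forcing χ ≥ 3, and the coloring below uses 3 colors, so χ(G) = 3.
A valid 3-coloring: color 1: [8]; color 2: [9, 10, 11]; color 3: [6, 7, 12].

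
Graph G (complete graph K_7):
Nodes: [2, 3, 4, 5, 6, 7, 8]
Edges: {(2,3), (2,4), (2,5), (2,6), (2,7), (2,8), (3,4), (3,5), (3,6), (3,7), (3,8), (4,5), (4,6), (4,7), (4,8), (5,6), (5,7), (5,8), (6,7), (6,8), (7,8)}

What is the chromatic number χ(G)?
Clique number ω(G) = 7 (lower bound: χ ≥ ω).
The clique on [2, 3, 4, 5, 6, 7, 8] has size 7, forcing χ ≥ 7, and the coloring below uses 7 colors, so χ(G) = 7.
A valid 7-coloring: color 1: [8]; color 2: [7]; color 3: [5]; color 4: [6]; color 5: [4]; color 6: [2]; color 7: [3].

χ(G) = 7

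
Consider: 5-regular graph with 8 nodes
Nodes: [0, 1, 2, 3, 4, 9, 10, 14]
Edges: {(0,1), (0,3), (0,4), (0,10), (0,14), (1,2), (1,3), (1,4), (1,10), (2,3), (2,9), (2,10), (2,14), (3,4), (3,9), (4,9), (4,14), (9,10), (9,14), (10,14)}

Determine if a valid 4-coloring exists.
A valid 4-coloring: color 1: [2, 4]; color 2: [0, 9]; color 3: [3, 10]; color 4: [1, 14].
(χ(G) = 4 ≤ 4.)

Yes, G is 4-colorable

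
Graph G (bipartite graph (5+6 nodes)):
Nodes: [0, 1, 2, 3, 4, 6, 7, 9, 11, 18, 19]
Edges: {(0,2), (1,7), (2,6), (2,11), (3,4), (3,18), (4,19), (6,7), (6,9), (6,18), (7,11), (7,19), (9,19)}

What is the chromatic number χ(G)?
Clique number ω(G) = 2 (lower bound: χ ≥ ω).
The graph is bipartite (no odd cycle), so 2 colors suffice: χ(G) = 2.
A valid 2-coloring: color 1: [2, 4, 7, 9, 18]; color 2: [0, 1, 3, 6, 11, 19].

χ(G) = 2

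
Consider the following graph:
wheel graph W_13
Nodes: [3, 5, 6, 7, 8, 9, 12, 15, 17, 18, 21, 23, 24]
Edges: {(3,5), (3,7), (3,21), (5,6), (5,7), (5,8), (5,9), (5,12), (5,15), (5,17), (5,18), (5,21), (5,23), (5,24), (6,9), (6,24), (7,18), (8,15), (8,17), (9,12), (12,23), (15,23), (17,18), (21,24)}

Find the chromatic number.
χ(G) = 3

Clique number ω(G) = 3 (lower bound: χ ≥ ω).
The clique on [3, 5, 21] has size 3, forcing χ ≥ 3, and the coloring below uses 3 colors, so χ(G) = 3.
A valid 3-coloring: color 1: [5]; color 2: [6, 7, 12, 15, 17, 21]; color 3: [3, 8, 9, 18, 23, 24].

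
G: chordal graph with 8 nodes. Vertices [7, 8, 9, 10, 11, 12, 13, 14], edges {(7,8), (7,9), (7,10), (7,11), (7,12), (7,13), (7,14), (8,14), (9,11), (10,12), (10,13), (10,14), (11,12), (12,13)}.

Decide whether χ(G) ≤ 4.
A valid 4-coloring: color 1: [7]; color 2: [9, 12, 14]; color 3: [8, 10, 11]; color 4: [13].
(χ(G) = 4 ≤ 4.)

Yes, G is 4-colorable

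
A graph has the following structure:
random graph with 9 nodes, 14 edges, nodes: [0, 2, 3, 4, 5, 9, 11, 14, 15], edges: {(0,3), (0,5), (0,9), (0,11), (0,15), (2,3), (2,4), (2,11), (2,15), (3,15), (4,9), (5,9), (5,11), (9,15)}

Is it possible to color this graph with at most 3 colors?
A valid 3-coloring: color 1: [0, 2, 14]; color 2: [3, 9, 11]; color 3: [4, 5, 15].
(χ(G) = 3 ≤ 3.)

Yes, G is 3-colorable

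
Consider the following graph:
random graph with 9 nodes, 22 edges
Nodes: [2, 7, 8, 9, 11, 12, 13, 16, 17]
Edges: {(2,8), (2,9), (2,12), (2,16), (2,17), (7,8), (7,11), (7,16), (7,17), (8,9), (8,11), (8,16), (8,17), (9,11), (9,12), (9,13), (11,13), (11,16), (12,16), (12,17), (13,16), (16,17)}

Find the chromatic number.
χ(G) = 4

Clique number ω(G) = 4 (lower bound: χ ≥ ω).
The clique on [2, 8, 16, 17] has size 4, forcing χ ≥ 4, and the coloring below uses 4 colors, so χ(G) = 4.
A valid 4-coloring: color 1: [9, 16]; color 2: [8, 12, 13]; color 3: [2, 7]; color 4: [11, 17].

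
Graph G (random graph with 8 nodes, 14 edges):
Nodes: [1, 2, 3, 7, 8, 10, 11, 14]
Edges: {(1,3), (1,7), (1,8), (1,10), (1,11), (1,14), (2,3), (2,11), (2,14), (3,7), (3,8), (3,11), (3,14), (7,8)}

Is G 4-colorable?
A valid 4-coloring: color 1: [3, 10]; color 2: [1, 2]; color 3: [8, 11, 14]; color 4: [7].
(χ(G) = 4 ≤ 4.)

Yes, G is 4-colorable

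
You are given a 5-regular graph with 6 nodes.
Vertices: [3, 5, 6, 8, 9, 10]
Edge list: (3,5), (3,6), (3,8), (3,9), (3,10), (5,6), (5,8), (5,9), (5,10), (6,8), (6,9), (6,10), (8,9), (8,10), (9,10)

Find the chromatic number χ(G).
χ(G) = 6

Clique number ω(G) = 6 (lower bound: χ ≥ ω).
The clique on [3, 5, 6, 8, 9, 10] has size 6, forcing χ ≥ 6, and the coloring below uses 6 colors, so χ(G) = 6.
A valid 6-coloring: color 1: [10]; color 2: [6]; color 3: [3]; color 4: [8]; color 5: [9]; color 6: [5].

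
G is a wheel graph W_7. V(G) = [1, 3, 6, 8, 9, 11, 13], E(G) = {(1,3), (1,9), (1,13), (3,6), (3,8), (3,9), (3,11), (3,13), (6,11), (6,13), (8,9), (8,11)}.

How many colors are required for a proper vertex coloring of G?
χ(G) = 3

Clique number ω(G) = 3 (lower bound: χ ≥ ω).
The clique on [3, 8, 9] has size 3, forcing χ ≥ 3, and the coloring below uses 3 colors, so χ(G) = 3.
A valid 3-coloring: color 1: [3]; color 2: [9, 11, 13]; color 3: [1, 6, 8].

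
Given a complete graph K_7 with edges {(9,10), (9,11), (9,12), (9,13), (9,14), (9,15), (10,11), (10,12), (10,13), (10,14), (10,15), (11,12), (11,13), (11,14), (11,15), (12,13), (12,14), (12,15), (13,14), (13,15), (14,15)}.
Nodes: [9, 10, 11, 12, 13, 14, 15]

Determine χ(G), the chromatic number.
χ(G) = 7

Clique number ω(G) = 7 (lower bound: χ ≥ ω).
The clique on [9, 10, 11, 12, 13, 14, 15] has size 7, forcing χ ≥ 7, and the coloring below uses 7 colors, so χ(G) = 7.
A valid 7-coloring: color 1: [14]; color 2: [9]; color 3: [11]; color 4: [13]; color 5: [10]; color 6: [15]; color 7: [12].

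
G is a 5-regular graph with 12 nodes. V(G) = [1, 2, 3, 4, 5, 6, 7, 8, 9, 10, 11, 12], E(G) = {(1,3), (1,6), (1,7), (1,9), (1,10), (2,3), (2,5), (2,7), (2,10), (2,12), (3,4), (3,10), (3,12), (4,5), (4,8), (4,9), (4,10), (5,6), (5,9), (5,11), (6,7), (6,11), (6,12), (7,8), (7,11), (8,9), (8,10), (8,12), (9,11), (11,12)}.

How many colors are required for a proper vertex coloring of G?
Clique number ω(G) = 3 (lower bound: χ ≥ ω).
Suppose a proper 3-coloring c exists. The clique [1, 3, 10] takes 3 distinct colors; by symmetry let c(1) = 1, c(3) = 2, c(10) = 3.
- Vertex 2: neighbors [3, 10] already have colors [2, 3] ⇒ c(2) = 1.
- Vertex 4: neighbors [3, 10] already have colors [2, 3] ⇒ c(4) = 1.
- Vertex 8: neighbors [4, 10] already have colors [1, 3] ⇒ c(8) = 2.
- Vertex 7: neighbors [1, 8] already have colors [1, 2] ⇒ c(7) = 3.
- Vertex 6: neighbors [1, 7] already have colors [1, 3] ⇒ c(6) = 2.
- Vertex 11: neighbors [6, 7] already have colors [2, 3] ⇒ c(11) = 1.
- Vertex 5: neighbors [2, 6] already have colors [1, 2] ⇒ c(5) = 3.
- Vertex 9: neighbors [1, 8, 5] already have colors [1, 2, 3] — all 3 colors blocked. Contradiction.
The forced assignments end in a contradiction, so G has no proper 3-coloring (χ ≥ 4).
The coloring below uses 4 colors, so χ(G) = 4.
A valid 4-coloring: color 1: [7, 9, 10, 12]; color 2: [1, 2, 4, 11]; color 3: [3, 6, 8]; color 4: [5].

χ(G) = 4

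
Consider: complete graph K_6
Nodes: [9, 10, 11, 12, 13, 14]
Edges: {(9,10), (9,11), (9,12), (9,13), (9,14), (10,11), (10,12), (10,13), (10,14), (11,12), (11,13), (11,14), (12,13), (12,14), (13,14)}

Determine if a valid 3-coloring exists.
The clique on vertices [9, 10, 11, 12, 13, 14] has size 6 > 3, so it alone needs 6 colors.

No, G is not 3-colorable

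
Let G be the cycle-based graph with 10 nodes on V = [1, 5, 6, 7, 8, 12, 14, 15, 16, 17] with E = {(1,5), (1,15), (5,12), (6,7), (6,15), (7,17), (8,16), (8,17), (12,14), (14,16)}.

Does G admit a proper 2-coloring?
A valid 2-coloring: color 1: [5, 7, 8, 14, 15]; color 2: [1, 6, 12, 16, 17].
(χ(G) = 2 ≤ 2.)

Yes, G is 2-colorable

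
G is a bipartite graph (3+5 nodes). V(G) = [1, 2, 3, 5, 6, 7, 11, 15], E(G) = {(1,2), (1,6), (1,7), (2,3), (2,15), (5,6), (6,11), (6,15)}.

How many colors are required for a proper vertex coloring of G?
Clique number ω(G) = 2 (lower bound: χ ≥ ω).
The graph is bipartite (no odd cycle), so 2 colors suffice: χ(G) = 2.
A valid 2-coloring: color 1: [2, 6, 7]; color 2: [1, 3, 5, 11, 15].

χ(G) = 2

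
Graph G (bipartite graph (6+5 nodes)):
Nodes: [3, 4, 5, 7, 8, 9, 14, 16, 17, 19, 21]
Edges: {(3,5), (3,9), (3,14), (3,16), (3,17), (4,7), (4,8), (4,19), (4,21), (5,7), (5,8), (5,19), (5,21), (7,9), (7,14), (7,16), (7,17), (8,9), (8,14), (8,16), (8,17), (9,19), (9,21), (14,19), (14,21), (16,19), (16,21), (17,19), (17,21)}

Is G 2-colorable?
Yes, G is 2-colorable

A valid 2-coloring: color 1: [3, 7, 8, 19, 21]; color 2: [4, 5, 9, 14, 16, 17].
(χ(G) = 2 ≤ 2.)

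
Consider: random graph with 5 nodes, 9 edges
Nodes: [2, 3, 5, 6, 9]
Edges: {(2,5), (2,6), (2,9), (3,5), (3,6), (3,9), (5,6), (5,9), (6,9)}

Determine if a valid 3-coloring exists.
No, G is not 3-colorable

The clique on vertices [2, 5, 6, 9] has size 4 > 3, so it alone needs 4 colors.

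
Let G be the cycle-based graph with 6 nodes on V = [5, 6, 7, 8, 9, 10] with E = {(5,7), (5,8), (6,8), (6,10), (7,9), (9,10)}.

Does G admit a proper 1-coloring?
Edge (9,10) forces its endpoints to differ, so 1 color is not enough.

No, G is not 1-colorable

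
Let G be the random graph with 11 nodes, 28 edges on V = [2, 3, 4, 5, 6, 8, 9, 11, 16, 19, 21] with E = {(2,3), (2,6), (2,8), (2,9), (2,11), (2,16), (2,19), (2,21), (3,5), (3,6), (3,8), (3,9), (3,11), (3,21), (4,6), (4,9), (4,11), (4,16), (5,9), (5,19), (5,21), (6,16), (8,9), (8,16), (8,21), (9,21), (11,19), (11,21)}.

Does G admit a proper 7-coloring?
A valid 7-coloring: color 1: [2, 4, 5]; color 2: [3, 16, 19]; color 3: [6, 9, 11]; color 4: [21]; color 5: [8].
(χ(G) = 5 ≤ 7.)

Yes, G is 7-colorable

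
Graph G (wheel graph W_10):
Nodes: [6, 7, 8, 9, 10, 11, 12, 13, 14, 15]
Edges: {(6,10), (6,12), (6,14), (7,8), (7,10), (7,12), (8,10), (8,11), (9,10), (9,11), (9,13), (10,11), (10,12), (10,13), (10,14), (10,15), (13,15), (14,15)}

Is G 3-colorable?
No, G is not 3-colorable

Odd cycle [8, 7, 12, 6, 14, 15, 13, 9, 11] needs 3 colors (χ ≥ 3).
Vertex 10 is adjacent to every vertex of [6, 7, 8, 9, 11, 12, 13, 14, 15], which already need 3 colors among themselves, so 10 needs a new color (χ ≥ 4).
Hence χ(G) ≥ 4 > 3, so no proper 3-coloring exists.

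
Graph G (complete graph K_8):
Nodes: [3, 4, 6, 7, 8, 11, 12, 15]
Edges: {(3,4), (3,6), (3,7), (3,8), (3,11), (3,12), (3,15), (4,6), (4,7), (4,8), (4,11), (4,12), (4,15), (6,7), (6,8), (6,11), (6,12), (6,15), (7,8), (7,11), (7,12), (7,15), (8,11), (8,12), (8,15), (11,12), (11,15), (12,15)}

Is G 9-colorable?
Yes, G is 9-colorable

A valid 9-coloring: color 1: [12]; color 2: [4]; color 3: [11]; color 4: [8]; color 5: [3]; color 6: [6]; color 7: [15]; color 8: [7].
(χ(G) = 8 ≤ 9.)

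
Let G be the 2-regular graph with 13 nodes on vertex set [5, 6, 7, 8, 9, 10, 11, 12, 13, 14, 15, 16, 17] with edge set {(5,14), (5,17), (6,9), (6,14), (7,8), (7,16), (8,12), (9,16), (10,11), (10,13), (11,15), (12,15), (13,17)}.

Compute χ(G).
Clique number ω(G) = 2 (lower bound: χ ≥ ω).
Odd cycle [8, 12, 15, 11, 10, 13, 17, 5, 14, 6, 9, 16, 7] needs 3 colors (χ ≥ 3).
The coloring below uses 3 colors, so χ(G) = 3.
A valid 3-coloring: color 1: [6, 8, 10, 15, 16, 17]; color 2: [5, 7, 9, 11, 12, 13]; color 3: [14].

χ(G) = 3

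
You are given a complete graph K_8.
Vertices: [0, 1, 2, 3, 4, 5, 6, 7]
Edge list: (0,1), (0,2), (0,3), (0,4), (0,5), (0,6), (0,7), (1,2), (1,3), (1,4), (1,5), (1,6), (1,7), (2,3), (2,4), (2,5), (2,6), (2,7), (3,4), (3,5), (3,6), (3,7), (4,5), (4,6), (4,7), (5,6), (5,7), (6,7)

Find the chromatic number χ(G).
χ(G) = 8

Clique number ω(G) = 8 (lower bound: χ ≥ ω).
The clique on [0, 1, 2, 3, 4, 5, 6, 7] has size 8, forcing χ ≥ 8, and the coloring below uses 8 colors, so χ(G) = 8.
A valid 8-coloring: color 1: [6]; color 2: [7]; color 3: [4]; color 4: [2]; color 5: [3]; color 6: [5]; color 7: [1]; color 8: [0].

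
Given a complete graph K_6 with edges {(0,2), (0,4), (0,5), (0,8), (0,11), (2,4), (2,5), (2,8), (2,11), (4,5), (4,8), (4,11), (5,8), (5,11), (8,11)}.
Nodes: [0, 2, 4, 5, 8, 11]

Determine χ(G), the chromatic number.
χ(G) = 6

Clique number ω(G) = 6 (lower bound: χ ≥ ω).
The clique on [0, 2, 4, 5, 8, 11] has size 6, forcing χ ≥ 6, and the coloring below uses 6 colors, so χ(G) = 6.
A valid 6-coloring: color 1: [11]; color 2: [5]; color 3: [2]; color 4: [8]; color 5: [0]; color 6: [4].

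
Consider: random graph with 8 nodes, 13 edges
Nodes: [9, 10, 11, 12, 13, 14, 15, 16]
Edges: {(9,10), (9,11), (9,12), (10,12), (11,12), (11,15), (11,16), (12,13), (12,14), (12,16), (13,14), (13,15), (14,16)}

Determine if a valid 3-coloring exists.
A valid 3-coloring: color 1: [12, 15]; color 2: [10, 11, 14]; color 3: [9, 13, 16].
(χ(G) = 3 ≤ 3.)

Yes, G is 3-colorable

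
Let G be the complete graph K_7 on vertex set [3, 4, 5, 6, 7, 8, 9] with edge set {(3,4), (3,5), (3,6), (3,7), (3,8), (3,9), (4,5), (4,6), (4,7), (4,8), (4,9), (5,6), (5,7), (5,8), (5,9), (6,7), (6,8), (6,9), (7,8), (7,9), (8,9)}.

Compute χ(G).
Clique number ω(G) = 7 (lower bound: χ ≥ ω).
The clique on [3, 4, 5, 6, 7, 8, 9] has size 7, forcing χ ≥ 7, and the coloring below uses 7 colors, so χ(G) = 7.
A valid 7-coloring: color 1: [5]; color 2: [9]; color 3: [4]; color 4: [3]; color 5: [7]; color 6: [6]; color 7: [8].

χ(G) = 7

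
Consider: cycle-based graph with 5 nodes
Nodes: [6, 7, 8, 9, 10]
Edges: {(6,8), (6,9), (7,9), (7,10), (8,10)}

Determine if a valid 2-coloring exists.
No, G is not 2-colorable

Odd cycle [7, 10, 8, 6, 9] needs 3 colors (χ ≥ 3).
Hence χ(G) ≥ 3 > 2, so no proper 2-coloring exists.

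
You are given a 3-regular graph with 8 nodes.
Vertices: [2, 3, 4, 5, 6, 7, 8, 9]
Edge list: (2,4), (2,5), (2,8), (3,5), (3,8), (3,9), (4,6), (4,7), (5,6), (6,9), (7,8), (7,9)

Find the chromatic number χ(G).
χ(G) = 2

Clique number ω(G) = 2 (lower bound: χ ≥ ω).
The graph is bipartite (no odd cycle), so 2 colors suffice: χ(G) = 2.
A valid 2-coloring: color 1: [2, 3, 6, 7]; color 2: [4, 5, 8, 9].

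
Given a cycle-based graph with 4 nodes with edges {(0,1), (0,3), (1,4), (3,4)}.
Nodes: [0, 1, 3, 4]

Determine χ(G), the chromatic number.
Clique number ω(G) = 2 (lower bound: χ ≥ ω).
The graph is bipartite (no odd cycle), so 2 colors suffice: χ(G) = 2.
A valid 2-coloring: color 1: [1, 3]; color 2: [0, 4].

χ(G) = 2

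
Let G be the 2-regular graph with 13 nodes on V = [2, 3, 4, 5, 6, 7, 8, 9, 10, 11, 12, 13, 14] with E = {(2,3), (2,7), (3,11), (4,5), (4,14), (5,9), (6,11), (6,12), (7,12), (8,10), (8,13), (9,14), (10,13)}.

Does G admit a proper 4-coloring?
Yes, G is 4-colorable

A valid 4-coloring: color 1: [2, 5, 10, 11, 12, 14]; color 2: [3, 4, 6, 7, 9, 13]; color 3: [8].
(χ(G) = 3 ≤ 4.)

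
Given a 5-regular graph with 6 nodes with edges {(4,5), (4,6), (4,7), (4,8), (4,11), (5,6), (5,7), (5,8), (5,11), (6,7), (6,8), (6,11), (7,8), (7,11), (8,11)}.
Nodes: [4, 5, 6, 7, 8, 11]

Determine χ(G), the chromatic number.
χ(G) = 6

Clique number ω(G) = 6 (lower bound: χ ≥ ω).
The clique on [4, 5, 6, 7, 8, 11] has size 6, forcing χ ≥ 6, and the coloring below uses 6 colors, so χ(G) = 6.
A valid 6-coloring: color 1: [8]; color 2: [5]; color 3: [4]; color 4: [7]; color 5: [11]; color 6: [6].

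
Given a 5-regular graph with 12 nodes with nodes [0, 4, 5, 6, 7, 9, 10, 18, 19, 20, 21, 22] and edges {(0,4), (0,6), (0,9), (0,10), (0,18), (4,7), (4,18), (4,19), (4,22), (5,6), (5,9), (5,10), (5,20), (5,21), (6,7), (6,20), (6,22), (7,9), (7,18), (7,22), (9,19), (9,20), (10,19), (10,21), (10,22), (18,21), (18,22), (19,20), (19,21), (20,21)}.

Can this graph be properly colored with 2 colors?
The clique on vertices [4, 7, 18, 22] has size 4 > 2, so it alone needs 4 colors.

No, G is not 2-colorable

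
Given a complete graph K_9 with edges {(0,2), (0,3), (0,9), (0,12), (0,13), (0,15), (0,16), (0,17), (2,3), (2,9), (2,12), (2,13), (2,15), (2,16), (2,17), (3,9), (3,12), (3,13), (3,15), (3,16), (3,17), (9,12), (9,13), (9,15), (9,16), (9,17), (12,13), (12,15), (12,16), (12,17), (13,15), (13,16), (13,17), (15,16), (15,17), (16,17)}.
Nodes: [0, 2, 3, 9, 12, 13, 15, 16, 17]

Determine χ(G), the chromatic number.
Clique number ω(G) = 9 (lower bound: χ ≥ ω).
The clique on [0, 2, 3, 9, 12, 13, 15, 16, 17] has size 9, forcing χ ≥ 9, and the coloring below uses 9 colors, so χ(G) = 9.
A valid 9-coloring: color 1: [13]; color 2: [2]; color 3: [9]; color 4: [12]; color 5: [3]; color 6: [0]; color 7: [17]; color 8: [15]; color 9: [16].

χ(G) = 9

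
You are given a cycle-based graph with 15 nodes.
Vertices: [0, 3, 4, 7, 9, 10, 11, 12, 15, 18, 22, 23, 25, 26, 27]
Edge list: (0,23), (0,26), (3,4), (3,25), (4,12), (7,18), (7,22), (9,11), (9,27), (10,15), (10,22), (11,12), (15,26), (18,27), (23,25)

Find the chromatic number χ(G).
Clique number ω(G) = 2 (lower bound: χ ≥ ω).
Odd cycle [9, 27, 18, 7, 22, 10, 15, 26, 0, 23, 25, 3, 4, 12, 11] needs 3 colors (χ ≥ 3).
The coloring below uses 3 colors, so χ(G) = 3.
A valid 3-coloring: color 1: [0, 9, 12, 15, 18, 22, 25]; color 2: [3, 7, 10, 11, 23, 26, 27]; color 3: [4].

χ(G) = 3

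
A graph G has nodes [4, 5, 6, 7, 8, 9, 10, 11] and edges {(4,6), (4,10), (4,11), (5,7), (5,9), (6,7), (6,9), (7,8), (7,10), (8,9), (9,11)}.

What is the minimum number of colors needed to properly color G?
χ(G) = 2

Clique number ω(G) = 2 (lower bound: χ ≥ ω).
The graph is bipartite (no odd cycle), so 2 colors suffice: χ(G) = 2.
A valid 2-coloring: color 1: [4, 7, 9]; color 2: [5, 6, 8, 10, 11].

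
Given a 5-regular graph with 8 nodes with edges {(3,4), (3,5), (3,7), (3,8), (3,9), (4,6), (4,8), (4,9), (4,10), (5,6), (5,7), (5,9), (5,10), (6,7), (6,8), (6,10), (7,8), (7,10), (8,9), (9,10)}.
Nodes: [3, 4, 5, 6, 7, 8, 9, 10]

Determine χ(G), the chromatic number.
χ(G) = 4

Clique number ω(G) = 4 (lower bound: χ ≥ ω).
The clique on [5, 6, 7, 10] has size 4, forcing χ ≥ 4, and the coloring below uses 4 colors, so χ(G) = 4.
A valid 4-coloring: color 1: [4, 5]; color 2: [7, 9]; color 3: [8, 10]; color 4: [3, 6].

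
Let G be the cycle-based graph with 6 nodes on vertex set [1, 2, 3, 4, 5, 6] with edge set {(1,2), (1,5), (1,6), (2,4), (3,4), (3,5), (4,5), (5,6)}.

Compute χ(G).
Clique number ω(G) = 3 (lower bound: χ ≥ ω).
The clique on [1, 5, 6] has size 3, forcing χ ≥ 3, and the coloring below uses 3 colors, so χ(G) = 3.
A valid 3-coloring: color 1: [2, 5]; color 2: [1, 4]; color 3: [3, 6].

χ(G) = 3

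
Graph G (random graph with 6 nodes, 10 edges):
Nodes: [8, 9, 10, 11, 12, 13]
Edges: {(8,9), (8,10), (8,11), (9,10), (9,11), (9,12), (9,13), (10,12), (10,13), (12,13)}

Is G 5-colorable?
A valid 5-coloring: color 1: [9]; color 2: [10, 11]; color 3: [8, 12]; color 4: [13].
(χ(G) = 4 ≤ 5.)

Yes, G is 5-colorable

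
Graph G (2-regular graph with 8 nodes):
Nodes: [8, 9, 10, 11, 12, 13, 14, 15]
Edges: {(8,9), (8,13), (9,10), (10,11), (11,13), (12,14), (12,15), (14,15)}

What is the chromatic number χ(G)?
Clique number ω(G) = 3 (lower bound: χ ≥ ω).
The clique on [12, 14, 15] has size 3, forcing χ ≥ 3, and the coloring below uses 3 colors, so χ(G) = 3.
A valid 3-coloring: color 1: [9, 13, 14]; color 2: [8, 11, 15]; color 3: [10, 12].

χ(G) = 3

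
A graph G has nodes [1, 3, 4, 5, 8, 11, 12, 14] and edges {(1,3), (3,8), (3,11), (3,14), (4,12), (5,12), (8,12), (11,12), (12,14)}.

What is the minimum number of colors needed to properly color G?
Clique number ω(G) = 2 (lower bound: χ ≥ ω).
The graph is bipartite (no odd cycle), so 2 colors suffice: χ(G) = 2.
A valid 2-coloring: color 1: [3, 12]; color 2: [1, 4, 5, 8, 11, 14].

χ(G) = 2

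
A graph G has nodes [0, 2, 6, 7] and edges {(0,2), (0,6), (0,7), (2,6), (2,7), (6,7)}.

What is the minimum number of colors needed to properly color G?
χ(G) = 4

Clique number ω(G) = 4 (lower bound: χ ≥ ω).
The clique on [0, 2, 6, 7] has size 4, forcing χ ≥ 4, and the coloring below uses 4 colors, so χ(G) = 4.
A valid 4-coloring: color 1: [7]; color 2: [6]; color 3: [0]; color 4: [2].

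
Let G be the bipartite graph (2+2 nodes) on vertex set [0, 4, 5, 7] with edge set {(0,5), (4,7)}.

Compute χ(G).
Clique number ω(G) = 2 (lower bound: χ ≥ ω).
The graph is bipartite (no odd cycle), so 2 colors suffice: χ(G) = 2.
A valid 2-coloring: color 1: [0, 7]; color 2: [4, 5].

χ(G) = 2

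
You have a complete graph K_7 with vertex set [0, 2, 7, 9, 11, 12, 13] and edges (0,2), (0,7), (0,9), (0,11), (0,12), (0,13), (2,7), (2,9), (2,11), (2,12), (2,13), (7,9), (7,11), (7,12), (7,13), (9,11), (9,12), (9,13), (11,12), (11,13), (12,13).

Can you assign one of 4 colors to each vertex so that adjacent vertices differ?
The clique on vertices [0, 2, 7, 9, 11, 12, 13] has size 7 > 4, so it alone needs 7 colors.

No, G is not 4-colorable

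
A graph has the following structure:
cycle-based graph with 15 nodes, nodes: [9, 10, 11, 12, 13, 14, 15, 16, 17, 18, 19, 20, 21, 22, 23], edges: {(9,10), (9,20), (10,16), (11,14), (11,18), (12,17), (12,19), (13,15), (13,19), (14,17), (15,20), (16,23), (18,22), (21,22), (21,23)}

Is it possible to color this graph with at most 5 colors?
Yes, G is 5-colorable

A valid 5-coloring: color 1: [9, 12, 14, 15, 16, 18, 21]; color 2: [10, 11, 17, 19, 20, 22, 23]; color 3: [13].
(χ(G) = 3 ≤ 5.)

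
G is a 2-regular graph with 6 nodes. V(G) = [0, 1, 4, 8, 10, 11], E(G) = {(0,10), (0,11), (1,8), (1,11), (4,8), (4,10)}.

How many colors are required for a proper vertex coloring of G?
Clique number ω(G) = 2 (lower bound: χ ≥ ω).
The graph is bipartite (no odd cycle), so 2 colors suffice: χ(G) = 2.
A valid 2-coloring: color 1: [8, 10, 11]; color 2: [0, 1, 4].

χ(G) = 2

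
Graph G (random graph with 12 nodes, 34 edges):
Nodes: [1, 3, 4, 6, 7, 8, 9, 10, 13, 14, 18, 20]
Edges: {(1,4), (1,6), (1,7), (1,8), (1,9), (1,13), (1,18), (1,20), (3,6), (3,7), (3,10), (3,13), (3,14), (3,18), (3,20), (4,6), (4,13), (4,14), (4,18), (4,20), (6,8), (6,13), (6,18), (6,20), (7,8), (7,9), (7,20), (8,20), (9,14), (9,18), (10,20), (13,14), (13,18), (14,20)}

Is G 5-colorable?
Yes, G is 5-colorable

A valid 5-coloring: color 1: [1, 3]; color 2: [18, 20]; color 3: [6, 7, 10, 14]; color 4: [4, 8, 9]; color 5: [13].
(χ(G) = 5 ≤ 5.)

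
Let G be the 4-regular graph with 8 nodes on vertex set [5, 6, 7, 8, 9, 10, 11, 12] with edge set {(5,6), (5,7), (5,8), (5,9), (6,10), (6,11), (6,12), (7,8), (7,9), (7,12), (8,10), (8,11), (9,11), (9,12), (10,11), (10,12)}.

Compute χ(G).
χ(G) = 3

Clique number ω(G) = 3 (lower bound: χ ≥ ω).
The clique on [8, 10, 11] has size 3, forcing χ ≥ 3, and the coloring below uses 3 colors, so χ(G) = 3.
A valid 3-coloring: color 1: [6, 8, 9]; color 2: [5, 11, 12]; color 3: [7, 10].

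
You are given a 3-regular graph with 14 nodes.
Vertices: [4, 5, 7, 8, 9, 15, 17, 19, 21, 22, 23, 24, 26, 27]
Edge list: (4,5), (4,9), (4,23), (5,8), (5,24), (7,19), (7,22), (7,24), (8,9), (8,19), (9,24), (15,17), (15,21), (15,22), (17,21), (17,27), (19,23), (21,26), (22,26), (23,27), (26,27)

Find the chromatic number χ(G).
χ(G) = 3

Clique number ω(G) = 3 (lower bound: χ ≥ ω).
The clique on [15, 17, 21] has size 3, forcing χ ≥ 3, and the coloring below uses 3 colors, so χ(G) = 3.
A valid 3-coloring: color 1: [4, 7, 8, 21, 27]; color 2: [5, 9, 17, 19, 22]; color 3: [15, 23, 24, 26].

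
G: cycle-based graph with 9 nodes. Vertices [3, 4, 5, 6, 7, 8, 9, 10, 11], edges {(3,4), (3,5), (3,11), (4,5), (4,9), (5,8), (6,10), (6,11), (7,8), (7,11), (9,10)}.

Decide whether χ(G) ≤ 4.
Yes, G is 4-colorable

A valid 4-coloring: color 1: [4, 8, 10, 11]; color 2: [3, 6, 7, 9]; color 3: [5].
(χ(G) = 3 ≤ 4.)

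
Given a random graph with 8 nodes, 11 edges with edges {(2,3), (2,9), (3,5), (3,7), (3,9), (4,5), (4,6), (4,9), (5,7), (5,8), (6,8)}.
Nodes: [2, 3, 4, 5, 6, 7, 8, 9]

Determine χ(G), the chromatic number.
χ(G) = 3

Clique number ω(G) = 3 (lower bound: χ ≥ ω).
The clique on [2, 3, 9] has size 3, forcing χ ≥ 3, and the coloring below uses 3 colors, so χ(G) = 3.
A valid 3-coloring: color 1: [3, 4, 8]; color 2: [2, 5, 6]; color 3: [7, 9].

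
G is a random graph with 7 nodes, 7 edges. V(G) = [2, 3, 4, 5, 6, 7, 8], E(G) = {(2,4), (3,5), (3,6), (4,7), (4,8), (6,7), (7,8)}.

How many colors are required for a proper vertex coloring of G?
χ(G) = 3

Clique number ω(G) = 3 (lower bound: χ ≥ ω).
The clique on [4, 7, 8] has size 3, forcing χ ≥ 3, and the coloring below uses 3 colors, so χ(G) = 3.
A valid 3-coloring: color 1: [4, 5, 6]; color 2: [2, 3, 7]; color 3: [8].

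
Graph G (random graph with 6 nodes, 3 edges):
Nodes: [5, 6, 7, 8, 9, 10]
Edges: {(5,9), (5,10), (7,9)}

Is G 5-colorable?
Yes, G is 5-colorable

A valid 5-coloring: color 1: [6, 8, 9, 10]; color 2: [5, 7].
(χ(G) = 2 ≤ 5.)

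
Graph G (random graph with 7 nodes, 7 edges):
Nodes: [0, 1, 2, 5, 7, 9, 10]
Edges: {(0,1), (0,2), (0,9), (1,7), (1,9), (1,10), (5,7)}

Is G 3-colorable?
Yes, G is 3-colorable

A valid 3-coloring: color 1: [1, 2, 5]; color 2: [0, 7, 10]; color 3: [9].
(χ(G) = 3 ≤ 3.)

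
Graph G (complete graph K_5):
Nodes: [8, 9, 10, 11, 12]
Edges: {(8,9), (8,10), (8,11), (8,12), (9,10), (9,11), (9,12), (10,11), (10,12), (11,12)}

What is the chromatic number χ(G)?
χ(G) = 5

Clique number ω(G) = 5 (lower bound: χ ≥ ω).
The clique on [8, 9, 10, 11, 12] has size 5, forcing χ ≥ 5, and the coloring below uses 5 colors, so χ(G) = 5.
A valid 5-coloring: color 1: [12]; color 2: [10]; color 3: [8]; color 4: [9]; color 5: [11].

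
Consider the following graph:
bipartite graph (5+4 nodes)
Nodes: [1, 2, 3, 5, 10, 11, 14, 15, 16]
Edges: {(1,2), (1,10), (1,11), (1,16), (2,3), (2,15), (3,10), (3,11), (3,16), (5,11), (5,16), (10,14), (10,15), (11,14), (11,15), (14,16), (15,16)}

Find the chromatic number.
Clique number ω(G) = 2 (lower bound: χ ≥ ω).
The graph is bipartite (no odd cycle), so 2 colors suffice: χ(G) = 2.
A valid 2-coloring: color 1: [2, 10, 11, 16]; color 2: [1, 3, 5, 14, 15].

χ(G) = 2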